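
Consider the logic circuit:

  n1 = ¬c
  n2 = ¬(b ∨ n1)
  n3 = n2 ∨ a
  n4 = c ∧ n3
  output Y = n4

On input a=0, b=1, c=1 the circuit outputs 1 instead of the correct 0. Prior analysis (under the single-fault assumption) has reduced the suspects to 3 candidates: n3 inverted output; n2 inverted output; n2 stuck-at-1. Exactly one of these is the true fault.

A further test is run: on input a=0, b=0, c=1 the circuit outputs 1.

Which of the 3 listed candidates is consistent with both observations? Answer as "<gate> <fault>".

Evaluate each candidate on input a=0, b=0, c=1:
  n3 inverted output: n1=0, n2=1, n3=0 [inverted output], n4=0 → 0 — eliminated
  n2 inverted output: n1=0, n2=0 [inverted output], n3=0, n4=0 → 0 — eliminated
  n2 stuck-at-1: n1=0, n2=1 [stuck-at-1], n3=1, n4=1 → 1 — matches
Only n2 stuck-at-1 reproduces the observed 1.

n2 stuck-at-1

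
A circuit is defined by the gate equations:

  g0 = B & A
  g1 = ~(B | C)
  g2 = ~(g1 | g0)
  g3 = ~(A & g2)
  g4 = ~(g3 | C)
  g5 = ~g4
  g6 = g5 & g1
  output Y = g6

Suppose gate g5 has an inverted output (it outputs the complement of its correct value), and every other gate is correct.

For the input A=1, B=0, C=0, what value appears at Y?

Propagate with g5 forced: g0=0, g1=1, g2=0, g3=1, g4=0, g5=0 [inverted output], g6=0.
So Y = 0. (Without the fault it would be 1.)

0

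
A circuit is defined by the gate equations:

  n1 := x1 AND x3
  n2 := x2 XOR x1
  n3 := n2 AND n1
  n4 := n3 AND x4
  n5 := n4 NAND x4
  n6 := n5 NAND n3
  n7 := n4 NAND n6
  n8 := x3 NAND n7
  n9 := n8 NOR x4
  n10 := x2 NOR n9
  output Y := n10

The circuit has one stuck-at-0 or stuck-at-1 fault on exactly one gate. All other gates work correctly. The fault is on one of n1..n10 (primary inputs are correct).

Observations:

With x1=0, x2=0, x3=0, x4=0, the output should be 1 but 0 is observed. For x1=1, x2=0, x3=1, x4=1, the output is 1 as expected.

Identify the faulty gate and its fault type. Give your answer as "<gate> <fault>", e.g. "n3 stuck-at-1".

n8 stuck-at-0

Fault-free values for test 1 (x1=0, x2=0, x3=0, x4=0): n1=0, n2=0, n3=0, n4=0, n5=1, n6=1, n7=1, n8=1, n9=0, n10=1, giving Y=1. Observed 0.
Test 1: faults giving observed 0 are {n8 stuck-at-0, n9 stuck-at-1, n10 stuck-at-0}.
Test 2 (x1=1, x2=0, x3=1, x4=1): fault-free n1=1, n2=1, n3=1, n4=1, n5=0, n6=1, n7=0, n8=1, n9=0, n10=1 → 1; observed 1. Eliminates n9 stuck-at-1, n10 stuck-at-0.
Only n8 stuck-at-0 is consistent with every test.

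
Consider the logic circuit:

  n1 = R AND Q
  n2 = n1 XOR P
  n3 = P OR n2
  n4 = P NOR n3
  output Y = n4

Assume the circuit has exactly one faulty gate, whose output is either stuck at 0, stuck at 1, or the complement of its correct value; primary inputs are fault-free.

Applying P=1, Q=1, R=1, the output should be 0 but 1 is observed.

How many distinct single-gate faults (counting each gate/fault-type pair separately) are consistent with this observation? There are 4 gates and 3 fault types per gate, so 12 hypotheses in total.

Fault-free: n1=1, n2=0, n3=1, n4=0 → 0. Observed 1.
  n1 stuck-at-0: output 0 ✗
  n1 stuck-at-1: output 0 ✗
  n1 inverted output: output 0 ✗
  n2 stuck-at-0: output 0 ✗
  n2 stuck-at-1: output 0 ✗
  n2 inverted output: output 0 ✗
  n3 stuck-at-0: output 0 ✗
  n3 stuck-at-1: output 0 ✗
  n3 inverted output: output 0 ✗
  n4 stuck-at-0: output 0 ✗
  n4 stuck-at-1: output 1 ✓
  n4 inverted output: output 1 ✓
Consistent faults: {n4 stuck-at-1, n4 inverted output} — 2 in all.

2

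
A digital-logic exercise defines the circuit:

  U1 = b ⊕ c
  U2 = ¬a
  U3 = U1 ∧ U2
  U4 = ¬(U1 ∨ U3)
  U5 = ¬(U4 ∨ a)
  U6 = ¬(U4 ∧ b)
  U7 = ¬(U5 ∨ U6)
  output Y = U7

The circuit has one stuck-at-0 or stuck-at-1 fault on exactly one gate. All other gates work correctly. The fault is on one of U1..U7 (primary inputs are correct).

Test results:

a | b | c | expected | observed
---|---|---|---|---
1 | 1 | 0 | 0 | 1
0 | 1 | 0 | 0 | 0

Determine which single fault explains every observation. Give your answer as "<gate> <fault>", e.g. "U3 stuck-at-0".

U6 stuck-at-0

Fault-free values for test 1 (a=1, b=1, c=0): U1=1, U2=0, U3=0, U4=0, U5=0, U6=1, U7=0, giving Y=0. Observed 1.
Test 1: faults giving observed 1 are {U1 stuck-at-0, U4 stuck-at-1, U6 stuck-at-0, U7 stuck-at-1}.
Test 2 (a=0, b=1, c=0): fault-free U1=1, U2=1, U3=1, U4=0, U5=1, U6=1, U7=0 → 0; observed 0. Eliminates U1 stuck-at-0, U4 stuck-at-1, U7 stuck-at-1.
Only U6 stuck-at-0 is consistent with every test.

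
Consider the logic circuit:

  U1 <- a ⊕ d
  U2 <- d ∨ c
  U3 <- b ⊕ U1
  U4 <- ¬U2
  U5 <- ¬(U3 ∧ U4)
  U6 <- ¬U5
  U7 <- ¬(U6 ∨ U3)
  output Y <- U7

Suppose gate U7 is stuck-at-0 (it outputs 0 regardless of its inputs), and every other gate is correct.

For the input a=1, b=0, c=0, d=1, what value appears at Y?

0

Propagate with U7 forced: U1=0, U2=1, U3=0, U4=0, U5=1, U6=0, U7=0 [stuck-at-0].
So Y = 0. (Without the fault it would be 1.)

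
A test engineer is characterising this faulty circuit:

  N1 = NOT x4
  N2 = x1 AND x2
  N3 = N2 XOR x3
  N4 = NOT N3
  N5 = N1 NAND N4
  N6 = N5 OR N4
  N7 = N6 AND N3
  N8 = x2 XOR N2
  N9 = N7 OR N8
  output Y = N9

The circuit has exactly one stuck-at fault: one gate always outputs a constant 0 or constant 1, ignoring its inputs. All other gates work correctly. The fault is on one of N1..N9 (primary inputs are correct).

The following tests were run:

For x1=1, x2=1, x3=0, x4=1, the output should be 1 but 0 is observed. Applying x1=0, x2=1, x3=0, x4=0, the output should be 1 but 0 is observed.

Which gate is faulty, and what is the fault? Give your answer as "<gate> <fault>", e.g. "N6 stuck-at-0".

N9 stuck-at-0

Fault-free values for test 1 (x1=1, x2=1, x3=0, x4=1): N1=0, N2=1, N3=1, N4=0, N5=1, N6=1, N7=1, N8=0, N9=1, giving Y=1. Observed 0.
Test 1: faults giving observed 0 are {N3 stuck-at-0, N5 stuck-at-0, N6 stuck-at-0, N7 stuck-at-0, N9 stuck-at-0}.
Test 2 (x1=0, x2=1, x3=0, x4=0): fault-free N1=1, N2=0, N3=0, N4=1, N5=0, N6=1, N7=0, N8=1, N9=1 → 1; observed 0. Eliminates N3 stuck-at-0, N5 stuck-at-0, N6 stuck-at-0, N7 stuck-at-0.
Only N9 stuck-at-0 is consistent with every test.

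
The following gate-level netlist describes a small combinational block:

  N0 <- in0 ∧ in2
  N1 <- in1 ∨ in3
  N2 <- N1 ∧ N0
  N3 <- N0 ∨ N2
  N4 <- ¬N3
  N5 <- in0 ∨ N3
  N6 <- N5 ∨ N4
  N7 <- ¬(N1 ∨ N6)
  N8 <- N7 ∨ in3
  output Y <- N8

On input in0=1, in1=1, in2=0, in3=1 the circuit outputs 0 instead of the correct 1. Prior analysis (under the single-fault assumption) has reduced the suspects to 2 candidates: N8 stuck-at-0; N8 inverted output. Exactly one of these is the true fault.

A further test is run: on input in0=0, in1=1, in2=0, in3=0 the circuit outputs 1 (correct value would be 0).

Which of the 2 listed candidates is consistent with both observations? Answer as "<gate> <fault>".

Evaluate each candidate on input in0=0, in1=1, in2=0, in3=0:
  N8 stuck-at-0: N0=0, N1=1, N2=0, N3=0, N4=1, N5=0, N6=1, N7=0, N8=0 [stuck-at-0] → 0 — eliminated
  N8 inverted output: N0=0, N1=1, N2=0, N3=0, N4=1, N5=0, N6=1, N7=0, N8=1 [inverted output] → 1 — matches
Only N8 inverted output reproduces the observed 1.

N8 inverted output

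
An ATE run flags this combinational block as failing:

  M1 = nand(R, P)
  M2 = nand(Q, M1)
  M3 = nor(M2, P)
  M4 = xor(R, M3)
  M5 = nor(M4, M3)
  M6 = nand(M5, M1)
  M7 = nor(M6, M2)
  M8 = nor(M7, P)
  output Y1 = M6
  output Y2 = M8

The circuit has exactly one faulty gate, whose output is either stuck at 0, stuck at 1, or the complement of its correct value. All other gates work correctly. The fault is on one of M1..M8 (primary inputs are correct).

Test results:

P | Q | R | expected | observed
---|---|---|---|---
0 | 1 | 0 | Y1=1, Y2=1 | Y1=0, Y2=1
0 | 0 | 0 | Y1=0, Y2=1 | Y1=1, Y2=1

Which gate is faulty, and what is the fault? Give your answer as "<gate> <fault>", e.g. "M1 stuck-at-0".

Fault-free values for test 1 (P=0, Q=1, R=0): M1=1, M2=0, M3=1, M4=1, M5=0, M6=1, M7=0, M8=1, giving Y1=1, Y2=1. Observed Y1=0, Y2=1.
Test 1: faults giving observed Y1=0, Y2=1 are {M2 stuck-at-1, M2 inverted output}.
Test 2 (P=0, Q=0, R=0): fault-free M1=1, M2=1, M3=0, M4=0, M5=1, M6=0, M7=0, M8=1 → Y1=0, Y2=1; observed Y1=1, Y2=1. Eliminates M2 stuck-at-1.
Only M2 inverted output is consistent with every test.

M2 inverted output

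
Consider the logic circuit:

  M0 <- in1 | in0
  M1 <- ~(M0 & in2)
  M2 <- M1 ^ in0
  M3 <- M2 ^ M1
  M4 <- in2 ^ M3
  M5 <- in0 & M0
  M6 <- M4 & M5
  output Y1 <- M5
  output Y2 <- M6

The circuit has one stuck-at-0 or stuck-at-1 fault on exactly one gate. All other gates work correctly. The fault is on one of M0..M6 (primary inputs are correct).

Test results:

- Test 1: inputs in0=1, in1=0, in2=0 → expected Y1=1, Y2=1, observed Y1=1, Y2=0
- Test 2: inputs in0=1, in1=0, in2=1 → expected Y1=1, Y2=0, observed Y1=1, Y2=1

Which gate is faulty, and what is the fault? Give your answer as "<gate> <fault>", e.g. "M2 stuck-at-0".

M3 stuck-at-0

Fault-free values for test 1 (in0=1, in1=0, in2=0): M0=1, M1=1, M2=0, M3=1, M4=1, M5=1, M6=1, giving Y1=1, Y2=1. Observed Y1=1, Y2=0.
Test 1: faults giving observed Y1=1, Y2=0 are {M2 stuck-at-1, M3 stuck-at-0, M4 stuck-at-0, M6 stuck-at-0}.
Test 2 (in0=1, in1=0, in2=1): fault-free M0=1, M1=0, M2=1, M3=1, M4=0, M5=1, M6=0 → Y1=1, Y2=0; observed Y1=1, Y2=1. Eliminates M2 stuck-at-1, M4 stuck-at-0, M6 stuck-at-0.
Only M3 stuck-at-0 is consistent with every test.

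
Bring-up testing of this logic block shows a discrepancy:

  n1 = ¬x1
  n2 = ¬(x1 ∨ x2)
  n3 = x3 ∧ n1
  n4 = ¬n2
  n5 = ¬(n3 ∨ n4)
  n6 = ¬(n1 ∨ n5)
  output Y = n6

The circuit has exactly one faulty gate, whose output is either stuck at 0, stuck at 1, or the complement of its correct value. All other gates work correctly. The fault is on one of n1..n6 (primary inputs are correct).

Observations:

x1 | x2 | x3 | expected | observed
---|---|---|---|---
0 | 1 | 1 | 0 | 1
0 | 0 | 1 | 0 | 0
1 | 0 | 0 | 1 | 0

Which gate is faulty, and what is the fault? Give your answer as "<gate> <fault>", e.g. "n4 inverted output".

Fault-free values for test 1 (x1=0, x2=1, x3=1): n1=1, n2=0, n3=1, n4=1, n5=0, n6=0, giving Y=0. Observed 1.
Test 1: faults giving observed 1 are {n1 stuck-at-0, n1 inverted output, n6 stuck-at-1, n6 inverted output}.
Test 2 (x1=0, x2=0, x3=1): fault-free n1=1, n2=1, n3=1, n4=0, n5=0, n6=0 → 0; observed 0. Eliminates n6 stuck-at-1, n6 inverted output.
Test 3 (x1=1, x2=0, x3=0): fault-free n1=0, n2=0, n3=0, n4=1, n5=0, n6=1 → 1; observed 0. Eliminates n1 stuck-at-0.
Only n1 inverted output is consistent with every test.

n1 inverted output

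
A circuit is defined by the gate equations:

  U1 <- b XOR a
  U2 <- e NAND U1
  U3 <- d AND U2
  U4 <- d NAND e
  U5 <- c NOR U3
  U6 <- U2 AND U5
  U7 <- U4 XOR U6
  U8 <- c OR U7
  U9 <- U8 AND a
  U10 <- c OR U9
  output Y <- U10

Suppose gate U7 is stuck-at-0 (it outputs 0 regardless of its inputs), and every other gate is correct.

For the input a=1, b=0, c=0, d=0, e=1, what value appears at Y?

0

Propagate with U7 forced: U1=1, U2=0, U3=0, U4=1, U5=1, U6=0, U7=0 [stuck-at-0], U8=0, U9=0, U10=0.
So Y = 0. (Without the fault it would be 1.)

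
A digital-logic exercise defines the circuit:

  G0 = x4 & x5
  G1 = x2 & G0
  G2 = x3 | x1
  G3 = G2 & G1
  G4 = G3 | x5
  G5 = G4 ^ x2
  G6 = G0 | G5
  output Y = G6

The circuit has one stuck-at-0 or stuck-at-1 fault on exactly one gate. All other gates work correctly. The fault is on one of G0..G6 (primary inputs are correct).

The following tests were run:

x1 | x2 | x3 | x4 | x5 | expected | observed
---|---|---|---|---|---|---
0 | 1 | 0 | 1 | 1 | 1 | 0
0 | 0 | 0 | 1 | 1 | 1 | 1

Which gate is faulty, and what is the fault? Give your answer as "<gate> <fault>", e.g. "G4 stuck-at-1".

G0 stuck-at-0

Fault-free values for test 1 (x1=0, x2=1, x3=0, x4=1, x5=1): G0=1, G1=1, G2=0, G3=0, G4=1, G5=0, G6=1, giving Y=1. Observed 0.
Test 1: faults giving observed 0 are {G0 stuck-at-0, G6 stuck-at-0}.
Test 2 (x1=0, x2=0, x3=0, x4=1, x5=1): fault-free G0=1, G1=0, G2=0, G3=0, G4=1, G5=1, G6=1 → 1; observed 1. Eliminates G6 stuck-at-0.
Only G0 stuck-at-0 is consistent with every test.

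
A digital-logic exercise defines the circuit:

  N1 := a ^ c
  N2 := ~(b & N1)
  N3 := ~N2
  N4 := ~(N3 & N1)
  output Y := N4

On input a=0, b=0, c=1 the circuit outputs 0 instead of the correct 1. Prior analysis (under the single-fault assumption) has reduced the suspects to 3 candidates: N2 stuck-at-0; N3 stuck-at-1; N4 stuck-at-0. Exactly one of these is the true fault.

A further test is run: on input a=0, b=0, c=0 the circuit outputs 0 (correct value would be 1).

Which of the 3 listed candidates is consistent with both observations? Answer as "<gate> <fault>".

Evaluate each candidate on input a=0, b=0, c=0:
  N2 stuck-at-0: N1=0, N2=0 [stuck-at-0], N3=1, N4=1 → 1 — eliminated
  N3 stuck-at-1: N1=0, N2=1, N3=1 [stuck-at-1], N4=1 → 1 — eliminated
  N4 stuck-at-0: N1=0, N2=1, N3=0, N4=0 [stuck-at-0] → 0 — matches
Only N4 stuck-at-0 reproduces the observed 0.

N4 stuck-at-0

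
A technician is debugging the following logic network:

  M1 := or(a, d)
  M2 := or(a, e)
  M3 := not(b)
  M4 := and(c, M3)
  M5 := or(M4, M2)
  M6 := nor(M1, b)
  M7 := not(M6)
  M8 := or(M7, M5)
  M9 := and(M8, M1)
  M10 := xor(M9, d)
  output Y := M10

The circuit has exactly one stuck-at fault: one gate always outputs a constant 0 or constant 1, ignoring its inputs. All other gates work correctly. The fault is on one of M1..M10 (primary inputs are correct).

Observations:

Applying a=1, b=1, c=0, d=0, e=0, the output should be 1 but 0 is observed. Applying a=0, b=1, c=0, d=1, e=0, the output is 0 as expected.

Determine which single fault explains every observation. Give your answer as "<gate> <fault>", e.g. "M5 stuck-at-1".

M10 stuck-at-0

Fault-free values for test 1 (a=1, b=1, c=0, d=0, e=0): M1=1, M2=1, M3=0, M4=0, M5=1, M6=0, M7=1, M8=1, M9=1, M10=1, giving Y=1. Observed 0.
Test 1: faults giving observed 0 are {M1 stuck-at-0, M8 stuck-at-0, M9 stuck-at-0, M10 stuck-at-0}.
Test 2 (a=0, b=1, c=0, d=1, e=0): fault-free M1=1, M2=0, M3=0, M4=0, M5=0, M6=0, M7=1, M8=1, M9=1, M10=0 → 0; observed 0. Eliminates M1 stuck-at-0, M8 stuck-at-0, M9 stuck-at-0.
Only M10 stuck-at-0 is consistent with every test.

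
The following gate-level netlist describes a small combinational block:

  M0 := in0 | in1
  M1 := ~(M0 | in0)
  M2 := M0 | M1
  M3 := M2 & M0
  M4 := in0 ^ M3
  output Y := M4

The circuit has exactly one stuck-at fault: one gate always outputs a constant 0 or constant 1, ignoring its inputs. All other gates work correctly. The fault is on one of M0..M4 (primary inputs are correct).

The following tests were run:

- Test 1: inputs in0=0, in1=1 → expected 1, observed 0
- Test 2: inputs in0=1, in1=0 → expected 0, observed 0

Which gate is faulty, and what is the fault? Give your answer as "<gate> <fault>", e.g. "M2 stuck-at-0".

M4 stuck-at-0

Fault-free values for test 1 (in0=0, in1=1): M0=1, M1=0, M2=1, M3=1, M4=1, giving Y=1. Observed 0.
Test 1: faults giving observed 0 are {M0 stuck-at-0, M2 stuck-at-0, M3 stuck-at-0, M4 stuck-at-0}.
Test 2 (in0=1, in1=0): fault-free M0=1, M1=0, M2=1, M3=1, M4=0 → 0; observed 0. Eliminates M0 stuck-at-0, M2 stuck-at-0, M3 stuck-at-0.
Only M4 stuck-at-0 is consistent with every test.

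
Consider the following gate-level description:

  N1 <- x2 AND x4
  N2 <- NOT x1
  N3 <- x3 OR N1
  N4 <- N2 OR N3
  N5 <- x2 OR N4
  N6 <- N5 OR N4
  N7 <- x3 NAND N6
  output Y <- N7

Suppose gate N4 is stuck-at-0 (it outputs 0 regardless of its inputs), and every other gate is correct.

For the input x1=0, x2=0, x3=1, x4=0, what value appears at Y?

Propagate with N4 forced: N1=0, N2=1, N3=1, N4=0 [stuck-at-0], N5=0, N6=0, N7=1.
So Y = 1. (Without the fault it would be 0.)

1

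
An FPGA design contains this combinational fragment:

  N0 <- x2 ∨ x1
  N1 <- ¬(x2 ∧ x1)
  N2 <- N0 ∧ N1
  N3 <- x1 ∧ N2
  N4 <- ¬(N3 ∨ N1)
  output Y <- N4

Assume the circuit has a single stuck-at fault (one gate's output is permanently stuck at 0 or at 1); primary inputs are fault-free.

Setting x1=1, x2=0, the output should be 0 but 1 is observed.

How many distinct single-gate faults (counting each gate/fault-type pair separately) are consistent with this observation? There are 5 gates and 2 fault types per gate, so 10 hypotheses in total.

2

Fault-free: N0=1, N1=1, N2=1, N3=1, N4=0 → 0. Observed 1.
  N0 stuck-at-0: output 0 ✗
  N0 stuck-at-1: output 0 ✗
  N1 stuck-at-0: output 1 ✓
  N1 stuck-at-1: output 0 ✗
  N2 stuck-at-0: output 0 ✗
  N2 stuck-at-1: output 0 ✗
  N3 stuck-at-0: output 0 ✗
  N3 stuck-at-1: output 0 ✗
  N4 stuck-at-0: output 0 ✗
  N4 stuck-at-1: output 1 ✓
Consistent faults: {N1 stuck-at-0, N4 stuck-at-1} — 2 in all.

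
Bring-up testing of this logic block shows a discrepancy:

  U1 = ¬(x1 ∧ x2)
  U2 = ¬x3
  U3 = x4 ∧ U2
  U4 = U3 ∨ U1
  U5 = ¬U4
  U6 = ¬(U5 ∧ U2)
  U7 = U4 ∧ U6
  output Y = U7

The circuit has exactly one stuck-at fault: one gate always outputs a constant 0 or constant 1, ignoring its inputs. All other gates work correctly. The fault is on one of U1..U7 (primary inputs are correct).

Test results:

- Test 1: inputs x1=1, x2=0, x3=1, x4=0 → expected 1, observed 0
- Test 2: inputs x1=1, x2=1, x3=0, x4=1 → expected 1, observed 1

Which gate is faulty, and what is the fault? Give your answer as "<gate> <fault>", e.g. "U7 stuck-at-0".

U1 stuck-at-0

Fault-free values for test 1 (x1=1, x2=0, x3=1, x4=0): U1=1, U2=0, U3=0, U4=1, U5=0, U6=1, U7=1, giving Y=1. Observed 0.
Test 1: faults giving observed 0 are {U1 stuck-at-0, U4 stuck-at-0, U6 stuck-at-0, U7 stuck-at-0}.
Test 2 (x1=1, x2=1, x3=0, x4=1): fault-free U1=0, U2=1, U3=1, U4=1, U5=0, U6=1, U7=1 → 1; observed 1. Eliminates U4 stuck-at-0, U6 stuck-at-0, U7 stuck-at-0.
Only U1 stuck-at-0 is consistent with every test.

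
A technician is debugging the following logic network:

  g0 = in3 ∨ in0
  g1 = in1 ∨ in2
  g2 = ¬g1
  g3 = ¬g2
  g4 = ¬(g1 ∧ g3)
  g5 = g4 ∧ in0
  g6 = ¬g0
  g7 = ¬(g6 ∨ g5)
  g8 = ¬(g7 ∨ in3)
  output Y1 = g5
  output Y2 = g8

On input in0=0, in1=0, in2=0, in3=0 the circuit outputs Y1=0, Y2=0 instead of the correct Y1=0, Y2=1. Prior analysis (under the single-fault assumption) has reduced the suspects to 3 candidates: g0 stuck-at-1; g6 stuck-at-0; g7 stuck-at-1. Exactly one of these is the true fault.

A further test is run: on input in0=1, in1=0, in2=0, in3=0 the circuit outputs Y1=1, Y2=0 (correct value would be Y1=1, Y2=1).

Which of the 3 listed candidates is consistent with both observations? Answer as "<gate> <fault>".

Evaluate each candidate on input in0=1, in1=0, in2=0, in3=0:
  g0 stuck-at-1: g0=1 [stuck-at-1], g1=0, g2=1, g3=0, g4=1, g5=1, g6=0, g7=0, g8=1 → Y1=1, Y2=1 — eliminated
  g6 stuck-at-0: g0=1, g1=0, g2=1, g3=0, g4=1, g5=1, g6=0 [stuck-at-0], g7=0, g8=1 → Y1=1, Y2=1 — eliminated
  g7 stuck-at-1: g0=1, g1=0, g2=1, g3=0, g4=1, g5=1, g6=0, g7=1 [stuck-at-1], g8=0 → Y1=1, Y2=0 — matches
Only g7 stuck-at-1 reproduces the observed Y1=1, Y2=0.

g7 stuck-at-1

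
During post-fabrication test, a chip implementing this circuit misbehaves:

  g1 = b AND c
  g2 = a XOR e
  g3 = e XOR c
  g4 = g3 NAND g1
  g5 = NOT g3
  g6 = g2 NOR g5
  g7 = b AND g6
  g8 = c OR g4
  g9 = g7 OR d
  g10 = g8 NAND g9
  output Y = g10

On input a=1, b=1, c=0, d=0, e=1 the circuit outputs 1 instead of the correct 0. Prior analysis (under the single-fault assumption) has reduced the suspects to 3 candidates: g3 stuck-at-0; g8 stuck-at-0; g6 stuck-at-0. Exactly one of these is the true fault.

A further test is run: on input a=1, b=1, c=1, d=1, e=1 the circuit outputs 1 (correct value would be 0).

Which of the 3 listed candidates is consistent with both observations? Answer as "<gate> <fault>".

Evaluate each candidate on input a=1, b=1, c=1, d=1, e=1:
  g3 stuck-at-0: g1=1, g2=0, g3=0 [stuck-at-0], g4=1, g5=1, g6=0, g7=0, g8=1, g9=1, g10=0 → 0 — eliminated
  g8 stuck-at-0: g1=1, g2=0, g3=0, g4=1, g5=1, g6=0, g7=0, g8=0 [stuck-at-0], g9=1, g10=1 → 1 — matches
  g6 stuck-at-0: g1=1, g2=0, g3=0, g4=1, g5=1, g6=0 [stuck-at-0], g7=0, g8=1, g9=1, g10=0 → 0 — eliminated
Only g8 stuck-at-0 reproduces the observed 1.

g8 stuck-at-0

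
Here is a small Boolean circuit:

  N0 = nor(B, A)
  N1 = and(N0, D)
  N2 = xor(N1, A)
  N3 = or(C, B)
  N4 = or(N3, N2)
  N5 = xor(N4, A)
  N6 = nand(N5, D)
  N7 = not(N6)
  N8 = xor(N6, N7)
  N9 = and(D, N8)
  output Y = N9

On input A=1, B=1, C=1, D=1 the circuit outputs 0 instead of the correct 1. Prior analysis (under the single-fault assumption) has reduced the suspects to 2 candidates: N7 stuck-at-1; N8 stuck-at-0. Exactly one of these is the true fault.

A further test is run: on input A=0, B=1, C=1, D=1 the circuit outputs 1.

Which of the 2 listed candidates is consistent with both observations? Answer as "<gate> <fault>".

Evaluate each candidate on input A=0, B=1, C=1, D=1:
  N7 stuck-at-1: N0=0, N1=0, N2=0, N3=1, N4=1, N5=1, N6=0, N7=1 [stuck-at-1], N8=1, N9=1 → 1 — matches
  N8 stuck-at-0: N0=0, N1=0, N2=0, N3=1, N4=1, N5=1, N6=0, N7=1, N8=0 [stuck-at-0], N9=0 → 0 — eliminated
Only N7 stuck-at-1 reproduces the observed 1.

N7 stuck-at-1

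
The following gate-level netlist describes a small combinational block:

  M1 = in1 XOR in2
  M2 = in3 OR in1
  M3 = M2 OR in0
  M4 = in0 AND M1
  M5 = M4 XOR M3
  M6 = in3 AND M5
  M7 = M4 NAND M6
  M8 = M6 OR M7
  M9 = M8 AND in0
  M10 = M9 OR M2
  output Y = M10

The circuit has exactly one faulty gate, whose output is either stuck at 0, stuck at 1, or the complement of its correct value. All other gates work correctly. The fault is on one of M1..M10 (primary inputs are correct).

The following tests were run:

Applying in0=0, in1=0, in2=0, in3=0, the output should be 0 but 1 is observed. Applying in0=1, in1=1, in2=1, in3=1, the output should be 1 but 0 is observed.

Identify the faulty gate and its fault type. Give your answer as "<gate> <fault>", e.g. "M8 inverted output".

M10 inverted output

Fault-free values for test 1 (in0=0, in1=0, in2=0, in3=0): M1=0, M2=0, M3=0, M4=0, M5=0, M6=0, M7=1, M8=1, M9=0, M10=0, giving Y=0. Observed 1.
Test 1: faults giving observed 1 are {M2 stuck-at-1, M2 inverted output, M9 stuck-at-1, M9 inverted output, M10 stuck-at-1, M10 inverted output}.
Test 2 (in0=1, in1=1, in2=1, in3=1): fault-free M1=0, M2=1, M3=1, M4=0, M5=1, M6=1, M7=1, M8=1, M9=1, M10=1 → 1; observed 0. Eliminates M2 stuck-at-1, M2 inverted output, M9 stuck-at-1, M9 inverted output, M10 stuck-at-1.
Only M10 inverted output is consistent with every test.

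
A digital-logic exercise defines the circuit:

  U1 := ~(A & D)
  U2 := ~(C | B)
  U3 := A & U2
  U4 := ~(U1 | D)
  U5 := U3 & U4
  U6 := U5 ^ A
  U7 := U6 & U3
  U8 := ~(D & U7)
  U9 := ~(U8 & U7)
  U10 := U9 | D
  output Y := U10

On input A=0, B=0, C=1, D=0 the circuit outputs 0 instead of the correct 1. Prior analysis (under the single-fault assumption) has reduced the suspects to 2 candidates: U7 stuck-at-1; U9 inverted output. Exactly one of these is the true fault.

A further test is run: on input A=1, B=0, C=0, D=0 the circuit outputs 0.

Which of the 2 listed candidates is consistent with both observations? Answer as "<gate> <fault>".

Evaluate each candidate on input A=1, B=0, C=0, D=0:
  U7 stuck-at-1: U1=1, U2=1, U3=1, U4=0, U5=0, U6=1, U7=1 [stuck-at-1], U8=1, U9=0, U10=0 → 0 — matches
  U9 inverted output: U1=1, U2=1, U3=1, U4=0, U5=0, U6=1, U7=1, U8=1, U9=1 [inverted output], U10=1 → 1 — eliminated
Only U7 stuck-at-1 reproduces the observed 0.

U7 stuck-at-1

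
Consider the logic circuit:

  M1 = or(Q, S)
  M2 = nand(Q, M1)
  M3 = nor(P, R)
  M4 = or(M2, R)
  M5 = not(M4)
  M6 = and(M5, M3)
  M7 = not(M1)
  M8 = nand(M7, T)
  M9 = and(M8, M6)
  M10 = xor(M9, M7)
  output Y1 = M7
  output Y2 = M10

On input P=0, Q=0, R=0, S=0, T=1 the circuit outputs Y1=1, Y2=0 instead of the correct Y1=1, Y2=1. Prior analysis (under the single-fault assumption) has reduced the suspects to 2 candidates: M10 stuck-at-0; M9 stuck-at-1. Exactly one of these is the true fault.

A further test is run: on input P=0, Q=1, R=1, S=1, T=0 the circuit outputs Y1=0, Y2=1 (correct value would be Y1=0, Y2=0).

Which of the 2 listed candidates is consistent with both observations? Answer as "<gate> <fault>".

M9 stuck-at-1

Evaluate each candidate on input P=0, Q=1, R=1, S=1, T=0:
  M10 stuck-at-0: M1=1, M2=0, M3=0, M4=1, M5=0, M6=0, M7=0, M8=1, M9=0, M10=0 [stuck-at-0] → Y1=0, Y2=0 — eliminated
  M9 stuck-at-1: M1=1, M2=0, M3=0, M4=1, M5=0, M6=0, M7=0, M8=1, M9=1 [stuck-at-1], M10=1 → Y1=0, Y2=1 — matches
Only M9 stuck-at-1 reproduces the observed Y1=0, Y2=1.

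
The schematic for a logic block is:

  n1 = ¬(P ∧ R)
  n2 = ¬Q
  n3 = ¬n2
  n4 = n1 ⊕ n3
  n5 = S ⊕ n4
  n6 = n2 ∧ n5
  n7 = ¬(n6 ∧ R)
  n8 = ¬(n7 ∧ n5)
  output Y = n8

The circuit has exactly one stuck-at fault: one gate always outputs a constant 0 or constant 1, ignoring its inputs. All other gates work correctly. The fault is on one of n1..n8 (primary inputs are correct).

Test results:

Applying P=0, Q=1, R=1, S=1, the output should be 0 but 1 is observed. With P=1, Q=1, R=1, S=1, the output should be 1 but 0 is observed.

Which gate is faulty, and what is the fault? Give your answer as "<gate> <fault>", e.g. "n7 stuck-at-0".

Fault-free values for test 1 (P=0, Q=1, R=1, S=1): n1=1, n2=0, n3=1, n4=0, n5=1, n6=0, n7=1, n8=0, giving Y=0. Observed 1.
Test 1: faults giving observed 1 are {n1 stuck-at-0, n2 stuck-at-1, n3 stuck-at-0, n4 stuck-at-1, n5 stuck-at-0, n6 stuck-at-1, n7 stuck-at-0, n8 stuck-at-1}.
Test 2 (P=1, Q=1, R=1, S=1): fault-free n1=0, n2=0, n3=1, n4=1, n5=0, n6=0, n7=1, n8=1 → 1; observed 0. Eliminates n1 stuck-at-0, n2 stuck-at-1, n4 stuck-at-1, n5 stuck-at-0, n6 stuck-at-1, n7 stuck-at-0, n8 stuck-at-1.
Only n3 stuck-at-0 is consistent with every test.

n3 stuck-at-0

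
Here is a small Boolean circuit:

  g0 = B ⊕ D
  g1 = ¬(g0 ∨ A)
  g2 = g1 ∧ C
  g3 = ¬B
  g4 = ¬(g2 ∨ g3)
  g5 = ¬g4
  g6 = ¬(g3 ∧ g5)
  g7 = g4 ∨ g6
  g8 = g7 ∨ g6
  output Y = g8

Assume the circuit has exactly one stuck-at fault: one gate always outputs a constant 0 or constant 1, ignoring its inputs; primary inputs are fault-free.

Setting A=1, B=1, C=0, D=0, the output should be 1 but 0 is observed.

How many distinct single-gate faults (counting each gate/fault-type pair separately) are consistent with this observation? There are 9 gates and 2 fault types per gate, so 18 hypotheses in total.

Fault-free: g0=1, g1=0, g2=0, g3=0, g4=1, g5=0, g6=1, g7=1, g8=1 → 1. Observed 0.
  g0: none of the 2 fault types match ✗
  g1: none of the 2 fault types match ✗
  g2: none of the 2 fault types match ✗
  g3: stuck-at-1 ✓; others ✗
  g4: none of the 2 fault types match ✗
  g5: none of the 2 fault types match ✗
  g6: none of the 2 fault types match ✗
  g7: none of the 2 fault types match ✗
  g8: stuck-at-0 ✓; others ✗
Consistent faults: {g3 stuck-at-1, g8 stuck-at-0} — 2 in all.

2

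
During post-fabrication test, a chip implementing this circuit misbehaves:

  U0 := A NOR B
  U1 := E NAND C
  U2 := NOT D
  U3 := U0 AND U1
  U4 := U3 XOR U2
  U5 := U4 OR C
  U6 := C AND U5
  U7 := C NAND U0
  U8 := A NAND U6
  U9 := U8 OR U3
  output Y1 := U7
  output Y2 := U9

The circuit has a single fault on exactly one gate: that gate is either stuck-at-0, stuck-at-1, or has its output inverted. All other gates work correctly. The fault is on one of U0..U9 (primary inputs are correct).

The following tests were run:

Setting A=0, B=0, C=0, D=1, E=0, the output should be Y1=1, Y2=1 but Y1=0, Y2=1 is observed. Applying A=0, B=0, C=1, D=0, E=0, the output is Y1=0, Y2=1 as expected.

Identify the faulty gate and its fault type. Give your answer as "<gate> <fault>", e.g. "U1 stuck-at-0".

Fault-free values for test 1 (A=0, B=0, C=0, D=1, E=0): U0=1, U1=1, U2=0, U3=1, U4=1, U5=1, U6=0, U7=1, U8=1, U9=1, giving Y1=1, Y2=1. Observed Y1=0, Y2=1.
Test 1: faults giving observed Y1=0, Y2=1 are {U7 stuck-at-0, U7 inverted output}.
Test 2 (A=0, B=0, C=1, D=0, E=0): fault-free U0=1, U1=1, U2=1, U3=1, U4=0, U5=1, U6=1, U7=0, U8=1, U9=1 → Y1=0, Y2=1; observed Y1=0, Y2=1. Eliminates U7 inverted output.
Only U7 stuck-at-0 is consistent with every test.

U7 stuck-at-0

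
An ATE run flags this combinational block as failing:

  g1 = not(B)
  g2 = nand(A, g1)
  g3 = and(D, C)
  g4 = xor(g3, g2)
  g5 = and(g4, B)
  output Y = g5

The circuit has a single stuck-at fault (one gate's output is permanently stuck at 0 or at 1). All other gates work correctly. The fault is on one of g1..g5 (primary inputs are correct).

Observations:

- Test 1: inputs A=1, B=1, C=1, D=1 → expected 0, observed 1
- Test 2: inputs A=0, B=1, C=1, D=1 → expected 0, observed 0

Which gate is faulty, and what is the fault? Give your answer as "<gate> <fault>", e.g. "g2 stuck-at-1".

g1 stuck-at-1

Fault-free values for test 1 (A=1, B=1, C=1, D=1): g1=0, g2=1, g3=1, g4=0, g5=0, giving Y=0. Observed 1.
Test 1: faults giving observed 1 are {g1 stuck-at-1, g2 stuck-at-0, g3 stuck-at-0, g4 stuck-at-1, g5 stuck-at-1}.
Test 2 (A=0, B=1, C=1, D=1): fault-free g1=0, g2=1, g3=1, g4=0, g5=0 → 0; observed 0. Eliminates g2 stuck-at-0, g3 stuck-at-0, g4 stuck-at-1, g5 stuck-at-1.
Only g1 stuck-at-1 is consistent with every test.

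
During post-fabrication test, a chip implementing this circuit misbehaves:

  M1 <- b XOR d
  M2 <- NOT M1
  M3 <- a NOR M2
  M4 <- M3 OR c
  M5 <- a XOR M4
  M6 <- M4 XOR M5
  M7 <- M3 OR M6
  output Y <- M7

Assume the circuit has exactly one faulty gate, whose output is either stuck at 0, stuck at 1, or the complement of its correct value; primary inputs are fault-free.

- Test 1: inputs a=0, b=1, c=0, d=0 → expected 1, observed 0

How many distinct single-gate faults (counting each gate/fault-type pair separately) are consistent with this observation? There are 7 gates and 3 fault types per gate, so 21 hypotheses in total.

Fault-free: M1=1, M2=0, M3=1, M4=1, M5=1, M6=0, M7=1 → 1. Observed 0.
  M1: stuck-at-0, inverted output ✓; others ✗
  M2: stuck-at-1, inverted output ✓; others ✗
  M3: stuck-at-0, inverted output ✓; others ✗
  M4: none of the 3 fault types match ✗
  M5: none of the 3 fault types match ✗
  M6: none of the 3 fault types match ✗
  M7: stuck-at-0, inverted output ✓; others ✗
Consistent faults: {M1 stuck-at-0, M1 inverted output, M2 stuck-at-1, M2 inverted output, M3 stuck-at-0, M3 inverted output, M7 stuck-at-0, M7 inverted output} — 8 in all.

8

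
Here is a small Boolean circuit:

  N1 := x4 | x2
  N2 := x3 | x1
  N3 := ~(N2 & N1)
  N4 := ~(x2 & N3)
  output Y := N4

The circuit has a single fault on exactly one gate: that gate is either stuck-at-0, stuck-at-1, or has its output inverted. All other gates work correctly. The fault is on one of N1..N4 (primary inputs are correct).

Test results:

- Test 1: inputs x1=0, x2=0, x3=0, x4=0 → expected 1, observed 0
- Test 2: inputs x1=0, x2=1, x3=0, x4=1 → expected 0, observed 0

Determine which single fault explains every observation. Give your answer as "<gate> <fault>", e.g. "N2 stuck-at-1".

Fault-free values for test 1 (x1=0, x2=0, x3=0, x4=0): N1=0, N2=0, N3=1, N4=1, giving Y=1. Observed 0.
Test 1: faults giving observed 0 are {N4 stuck-at-0, N4 inverted output}.
Test 2 (x1=0, x2=1, x3=0, x4=1): fault-free N1=1, N2=0, N3=1, N4=0 → 0; observed 0. Eliminates N4 inverted output.
Only N4 stuck-at-0 is consistent with every test.

N4 stuck-at-0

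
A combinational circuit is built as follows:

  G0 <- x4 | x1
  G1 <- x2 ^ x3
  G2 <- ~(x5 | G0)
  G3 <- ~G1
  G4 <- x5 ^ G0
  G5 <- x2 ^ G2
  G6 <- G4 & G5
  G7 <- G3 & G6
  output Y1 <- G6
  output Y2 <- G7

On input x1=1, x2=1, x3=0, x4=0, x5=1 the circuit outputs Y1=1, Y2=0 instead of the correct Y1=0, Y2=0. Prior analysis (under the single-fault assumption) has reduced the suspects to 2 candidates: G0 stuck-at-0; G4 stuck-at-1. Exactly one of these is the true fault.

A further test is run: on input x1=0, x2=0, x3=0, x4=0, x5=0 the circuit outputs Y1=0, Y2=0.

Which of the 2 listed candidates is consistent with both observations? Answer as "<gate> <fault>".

Evaluate each candidate on input x1=0, x2=0, x3=0, x4=0, x5=0:
  G0 stuck-at-0: G0=0 [stuck-at-0], G1=0, G2=1, G3=1, G4=0, G5=1, G6=0, G7=0 → Y1=0, Y2=0 — matches
  G4 stuck-at-1: G0=0, G1=0, G2=1, G3=1, G4=1 [stuck-at-1], G5=1, G6=1, G7=1 → Y1=1, Y2=1 — eliminated
Only G0 stuck-at-0 reproduces the observed Y1=0, Y2=0.

G0 stuck-at-0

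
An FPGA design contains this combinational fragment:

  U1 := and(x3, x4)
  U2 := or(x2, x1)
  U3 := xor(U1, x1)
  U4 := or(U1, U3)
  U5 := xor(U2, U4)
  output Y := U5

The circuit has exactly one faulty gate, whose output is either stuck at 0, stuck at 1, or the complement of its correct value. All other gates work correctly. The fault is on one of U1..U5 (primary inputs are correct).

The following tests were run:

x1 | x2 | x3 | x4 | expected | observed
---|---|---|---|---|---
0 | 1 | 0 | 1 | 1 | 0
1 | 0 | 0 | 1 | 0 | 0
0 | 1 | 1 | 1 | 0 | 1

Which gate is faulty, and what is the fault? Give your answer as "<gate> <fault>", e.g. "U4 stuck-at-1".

Fault-free values for test 1 (x1=0, x2=1, x3=0, x4=1): U1=0, U2=1, U3=0, U4=0, U5=1, giving Y=1. Observed 0.
Test 1: faults giving observed 0 are {U1 stuck-at-1, U1 inverted output, U2 stuck-at-0, U2 inverted output, U3 stuck-at-1, U3 inverted output, U4 stuck-at-1, U4 inverted output, U5 stuck-at-0, U5 inverted output}.
Test 2 (x1=1, x2=0, x3=0, x4=1): fault-free U1=0, U2=1, U3=1, U4=1, U5=0 → 0; observed 0. Eliminates U2 stuck-at-0, U2 inverted output, U3 inverted output, U4 inverted output, U5 inverted output.
Test 3 (x1=0, x2=1, x3=1, x4=1): fault-free U1=1, U2=1, U3=1, U4=1, U5=0 → 0; observed 1. Eliminates U1 stuck-at-1, U3 stuck-at-1, U4 stuck-at-1, U5 stuck-at-0.
Only U1 inverted output is consistent with every test.

U1 inverted output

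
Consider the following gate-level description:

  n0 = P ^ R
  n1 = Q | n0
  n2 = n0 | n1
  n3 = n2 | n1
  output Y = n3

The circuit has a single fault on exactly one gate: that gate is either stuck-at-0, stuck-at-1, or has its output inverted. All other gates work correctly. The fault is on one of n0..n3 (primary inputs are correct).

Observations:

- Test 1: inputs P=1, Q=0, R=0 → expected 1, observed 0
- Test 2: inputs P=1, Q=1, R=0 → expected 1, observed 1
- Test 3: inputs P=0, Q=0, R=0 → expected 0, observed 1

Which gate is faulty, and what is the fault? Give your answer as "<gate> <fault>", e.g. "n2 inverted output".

Fault-free values for test 1 (P=1, Q=0, R=0): n0=1, n1=1, n2=1, n3=1, giving Y=1. Observed 0.
Test 1: faults giving observed 0 are {n0 stuck-at-0, n0 inverted output, n3 stuck-at-0, n3 inverted output}.
Test 2 (P=1, Q=1, R=0): fault-free n0=1, n1=1, n2=1, n3=1 → 1; observed 1. Eliminates n3 stuck-at-0, n3 inverted output.
Test 3 (P=0, Q=0, R=0): fault-free n0=0, n1=0, n2=0, n3=0 → 0; observed 1. Eliminates n0 stuck-at-0.
Only n0 inverted output is consistent with every test.

n0 inverted output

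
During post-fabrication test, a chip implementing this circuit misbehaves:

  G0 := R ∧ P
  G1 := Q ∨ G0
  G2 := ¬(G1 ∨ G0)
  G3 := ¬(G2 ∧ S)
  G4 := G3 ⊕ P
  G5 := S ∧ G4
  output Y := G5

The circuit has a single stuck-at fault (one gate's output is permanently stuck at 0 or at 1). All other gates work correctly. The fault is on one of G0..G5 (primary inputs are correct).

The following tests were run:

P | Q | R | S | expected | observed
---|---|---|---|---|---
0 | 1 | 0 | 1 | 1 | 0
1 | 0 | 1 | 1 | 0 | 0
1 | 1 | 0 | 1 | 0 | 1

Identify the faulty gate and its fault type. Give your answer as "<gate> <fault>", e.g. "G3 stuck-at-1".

G1 stuck-at-0

Fault-free values for test 1 (P=0, Q=1, R=0, S=1): G0=0, G1=1, G2=0, G3=1, G4=1, G5=1, giving Y=1. Observed 0.
Test 1: faults giving observed 0 are {G1 stuck-at-0, G2 stuck-at-1, G3 stuck-at-0, G4 stuck-at-0, G5 stuck-at-0}.
Test 2 (P=1, Q=0, R=1, S=1): fault-free G0=1, G1=1, G2=0, G3=1, G4=0, G5=0 → 0; observed 0. Eliminates G2 stuck-at-1, G3 stuck-at-0.
Test 3 (P=1, Q=1, R=0, S=1): fault-free G0=0, G1=1, G2=0, G3=1, G4=0, G5=0 → 0; observed 1. Eliminates G4 stuck-at-0, G5 stuck-at-0.
Only G1 stuck-at-0 is consistent with every test.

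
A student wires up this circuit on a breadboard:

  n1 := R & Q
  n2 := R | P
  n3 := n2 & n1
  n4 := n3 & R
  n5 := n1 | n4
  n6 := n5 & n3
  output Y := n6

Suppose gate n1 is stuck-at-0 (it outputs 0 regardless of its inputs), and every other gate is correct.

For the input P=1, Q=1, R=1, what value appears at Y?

Propagate with n1 forced: n1=0 [stuck-at-0], n2=1, n3=0, n4=0, n5=0, n6=0.
So Y = 0. (Without the fault it would be 1.)

0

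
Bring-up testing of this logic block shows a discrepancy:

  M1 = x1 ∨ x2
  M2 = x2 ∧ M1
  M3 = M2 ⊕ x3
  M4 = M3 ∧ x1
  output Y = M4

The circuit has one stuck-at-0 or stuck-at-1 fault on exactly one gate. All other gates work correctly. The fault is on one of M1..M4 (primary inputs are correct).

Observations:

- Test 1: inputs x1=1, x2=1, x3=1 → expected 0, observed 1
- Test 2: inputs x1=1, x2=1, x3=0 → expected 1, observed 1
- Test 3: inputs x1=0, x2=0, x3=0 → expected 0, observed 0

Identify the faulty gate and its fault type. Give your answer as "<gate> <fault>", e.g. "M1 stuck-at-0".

Fault-free values for test 1 (x1=1, x2=1, x3=1): M1=1, M2=1, M3=0, M4=0, giving Y=0. Observed 1.
Test 1: faults giving observed 1 are {M1 stuck-at-0, M2 stuck-at-0, M3 stuck-at-1, M4 stuck-at-1}.
Test 2 (x1=1, x2=1, x3=0): fault-free M1=1, M2=1, M3=1, M4=1 → 1; observed 1. Eliminates M1 stuck-at-0, M2 stuck-at-0.
Test 3 (x1=0, x2=0, x3=0): fault-free M1=0, M2=0, M3=0, M4=0 → 0; observed 0. Eliminates M4 stuck-at-1.
Only M3 stuck-at-1 is consistent with every test.

M3 stuck-at-1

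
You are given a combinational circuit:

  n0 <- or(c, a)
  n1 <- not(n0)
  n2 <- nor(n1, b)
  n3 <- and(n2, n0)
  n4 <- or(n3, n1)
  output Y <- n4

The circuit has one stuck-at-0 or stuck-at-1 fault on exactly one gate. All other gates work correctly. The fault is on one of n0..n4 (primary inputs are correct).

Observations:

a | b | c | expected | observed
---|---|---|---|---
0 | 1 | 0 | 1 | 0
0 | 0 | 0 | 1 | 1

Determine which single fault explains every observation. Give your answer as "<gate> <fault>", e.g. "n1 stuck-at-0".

n0 stuck-at-1

Fault-free values for test 1 (a=0, b=1, c=0): n0=0, n1=1, n2=0, n3=0, n4=1, giving Y=1. Observed 0.
Test 1: faults giving observed 0 are {n0 stuck-at-1, n1 stuck-at-0, n4 stuck-at-0}.
Test 2 (a=0, b=0, c=0): fault-free n0=0, n1=1, n2=0, n3=0, n4=1 → 1; observed 1. Eliminates n1 stuck-at-0, n4 stuck-at-0.
Only n0 stuck-at-1 is consistent with every test.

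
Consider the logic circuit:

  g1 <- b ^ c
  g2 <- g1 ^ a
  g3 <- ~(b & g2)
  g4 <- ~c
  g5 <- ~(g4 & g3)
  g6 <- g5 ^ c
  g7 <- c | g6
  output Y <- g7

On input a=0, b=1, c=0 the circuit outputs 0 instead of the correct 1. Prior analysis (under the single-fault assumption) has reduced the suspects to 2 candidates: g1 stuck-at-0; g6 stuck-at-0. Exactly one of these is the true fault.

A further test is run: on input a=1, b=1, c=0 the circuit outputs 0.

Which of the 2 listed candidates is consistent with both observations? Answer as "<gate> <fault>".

g6 stuck-at-0

Evaluate each candidate on input a=1, b=1, c=0:
  g1 stuck-at-0: g1=0 [stuck-at-0], g2=1, g3=0, g4=1, g5=1, g6=1, g7=1 → 1 — eliminated
  g6 stuck-at-0: g1=1, g2=0, g3=1, g4=1, g5=0, g6=0 [stuck-at-0], g7=0 → 0 — matches
Only g6 stuck-at-0 reproduces the observed 0.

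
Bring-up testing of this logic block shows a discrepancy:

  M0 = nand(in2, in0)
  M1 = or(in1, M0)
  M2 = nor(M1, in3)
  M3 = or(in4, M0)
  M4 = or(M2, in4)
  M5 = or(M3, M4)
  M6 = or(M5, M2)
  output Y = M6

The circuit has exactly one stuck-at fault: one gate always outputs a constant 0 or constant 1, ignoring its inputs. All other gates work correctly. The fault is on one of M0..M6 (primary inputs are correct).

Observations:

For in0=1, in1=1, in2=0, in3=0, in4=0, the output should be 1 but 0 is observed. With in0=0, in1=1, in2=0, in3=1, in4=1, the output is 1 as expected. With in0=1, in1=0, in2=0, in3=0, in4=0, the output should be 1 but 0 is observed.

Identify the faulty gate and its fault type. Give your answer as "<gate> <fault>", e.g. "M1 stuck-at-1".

M3 stuck-at-0

Fault-free values for test 1 (in0=1, in1=1, in2=0, in3=0, in4=0): M0=1, M1=1, M2=0, M3=1, M4=0, M5=1, M6=1, giving Y=1. Observed 0.
Test 1: faults giving observed 0 are {M0 stuck-at-0, M3 stuck-at-0, M5 stuck-at-0, M6 stuck-at-0}.
Test 2 (in0=0, in1=1, in2=0, in3=1, in4=1): fault-free M0=1, M1=1, M2=0, M3=1, M4=1, M5=1, M6=1 → 1; observed 1. Eliminates M5 stuck-at-0, M6 stuck-at-0.
Test 3 (in0=1, in1=0, in2=0, in3=0, in4=0): fault-free M0=1, M1=1, M2=0, M3=1, M4=0, M5=1, M6=1 → 1; observed 0. Eliminates M0 stuck-at-0.
Only M3 stuck-at-0 is consistent with every test.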